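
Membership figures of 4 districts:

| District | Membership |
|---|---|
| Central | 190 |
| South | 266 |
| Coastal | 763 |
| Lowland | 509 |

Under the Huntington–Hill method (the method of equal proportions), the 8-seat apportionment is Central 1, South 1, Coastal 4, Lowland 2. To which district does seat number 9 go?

Priority for the next seat is population ÷ (√(s·(s+1))).
Priorities: Central 134.350, South 188.090, Coastal 170.612, Lowland 207.798.
Highest priority: Lowland.

Lowland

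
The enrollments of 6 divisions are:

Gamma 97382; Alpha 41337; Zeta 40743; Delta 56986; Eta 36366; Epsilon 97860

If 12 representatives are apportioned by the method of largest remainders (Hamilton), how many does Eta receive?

1

Total 370674; standard divisor 370674/12 ≈ 30889.5.
Standard quotas: Gamma 3.1526, Alpha 1.3382, Zeta 1.3190, Delta 1.8448, Eta 1.1773, Epsilon 3.1681.
Lower quotas: Gamma 3, Alpha 1, Zeta 1, Delta 1, Eta 1, Epsilon 3 (sum 10, leaving 2 seats).
Remainders in descending order: Delta 0.8448, Alpha 0.3382, Zeta 0.3190, Eta 0.1773, Epsilon 0.1681, Gamma 0.1526.
Largest remainders: Delta, Alpha receive the extra seats.
Eta receives 1.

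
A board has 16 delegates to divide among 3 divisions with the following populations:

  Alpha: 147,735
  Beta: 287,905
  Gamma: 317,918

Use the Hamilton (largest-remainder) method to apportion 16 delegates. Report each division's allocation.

Alpha=3, Beta=6, Gamma=7

The standard divisor is 753558/16 ≈ 47097.375.
Standard quotas: Alpha 3.1368, Beta 6.1130, Gamma 6.7502.
Lower quotas: Alpha 3, Beta 6, Gamma 6 (sum 15, leaving 1 seat).
Remainders in descending order: Gamma 0.7502, Alpha 0.1368, Beta 0.1130.
The surplus seat goes to Gamma.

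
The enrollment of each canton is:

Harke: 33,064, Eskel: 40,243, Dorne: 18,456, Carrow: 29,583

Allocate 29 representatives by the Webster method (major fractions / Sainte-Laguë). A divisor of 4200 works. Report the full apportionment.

Harke: 8, Eskel: 10, Dorne: 4, Carrow: 7

With modified divisor 4200: modified quotas Harke 7.872, Eskel 9.582, Dorne 4.394, Carrow 7.044.
Rounding to the nearest integer: Harke 8, Eskel 10, Dorne 4, Carrow 7 (total 29).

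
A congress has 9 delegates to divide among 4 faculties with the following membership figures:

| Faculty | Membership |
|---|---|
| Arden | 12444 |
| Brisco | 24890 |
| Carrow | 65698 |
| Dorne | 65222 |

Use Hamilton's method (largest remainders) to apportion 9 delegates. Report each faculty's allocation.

Arden 1, Brisco 1, Carrow 4, Dorne 3

Total 168254; standard divisor 168254/9 ≈ 18694.889.
Standard quotas: Arden 0.6656, Brisco 1.3314, Carrow 3.5142, Dorne 3.4888.
Lower quotas: Arden 0, Brisco 1, Carrow 3, Dorne 3 (sum 7, leaving 2 seats).
Remainders in descending order: Arden 0.6656, Carrow 0.5142, Dorne 0.4888, Brisco 0.3314.
Largest remainders: Arden, Carrow receive the extra seats.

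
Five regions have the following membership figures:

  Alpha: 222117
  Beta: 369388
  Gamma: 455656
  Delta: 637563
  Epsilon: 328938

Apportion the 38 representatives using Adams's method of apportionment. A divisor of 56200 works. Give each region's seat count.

With modified divisor 56200: modified quotas Alpha 3.952, Beta 6.573, Gamma 8.108, Delta 11.345, Epsilon 5.853.
Rounding up: Alpha 4, Beta 7, Gamma 9, Delta 12, Epsilon 6 (total 38).

Alpha: 4, Beta: 7, Gamma: 9, Delta: 12, Epsilon: 6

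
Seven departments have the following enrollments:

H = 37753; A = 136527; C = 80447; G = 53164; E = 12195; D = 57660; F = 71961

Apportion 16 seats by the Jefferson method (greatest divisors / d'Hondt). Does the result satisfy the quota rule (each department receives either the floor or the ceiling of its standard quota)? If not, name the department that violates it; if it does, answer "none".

Standard quotas: H 1.343, A 4.857, C 2.862, G 1.892, E 0.434, D 2.051, F 2.560.
Jefferson allocation: H 1, A 5, C 3, G 2, E 0, D 2, F 3.
Every allocation lies between the lower and upper quota.

none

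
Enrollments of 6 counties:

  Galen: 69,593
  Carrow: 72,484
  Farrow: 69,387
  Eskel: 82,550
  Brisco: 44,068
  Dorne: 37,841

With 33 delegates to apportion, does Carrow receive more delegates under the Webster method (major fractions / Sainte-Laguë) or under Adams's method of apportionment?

Webster: Galen 6, Carrow 7, Farrow 6, Eskel 7, Brisco 4, Dorne 3.
Adams: Galen 6, Carrow 6, Farrow 6, Eskel 7, Brisco 4, Dorne 4.
Carrow gets 7 under Webster and 6 under Adams.

Webster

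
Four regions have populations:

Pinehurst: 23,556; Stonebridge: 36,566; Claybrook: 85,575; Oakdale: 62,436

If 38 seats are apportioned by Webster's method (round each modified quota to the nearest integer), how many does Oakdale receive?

Standard divisor 208133/38 ≈ 5477.184; standard quotas: Pinehurst 4.301, Stonebridge 6.676, Claybrook 15.624, Oakdale 11.399.
Rounding to the nearest integer gives Pinehurst 4, Stonebridge 7, Claybrook 16, Oakdale 11 — total 38, matching the house size, so no adjustment is needed.
Oakdale receives 11.

11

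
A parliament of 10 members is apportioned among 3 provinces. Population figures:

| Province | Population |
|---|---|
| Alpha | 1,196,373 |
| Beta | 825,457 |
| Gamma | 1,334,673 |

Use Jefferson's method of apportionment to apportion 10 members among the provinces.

Alpha 4, Beta 2, Gamma 4

Standard divisor 3356503/10 ≈ 335650.3; standard quotas: Alpha 3.564, Beta 2.459, Gamma 3.976.
Rounding down gives 3, 2, 3 = 8 seats, so the divisor must be adjusted.
With modified divisor 287100: modified quotas Alpha 4.167, Beta 2.875, Gamma 4.649.
Rounding down: Alpha 4, Beta 2, Gamma 4 (total 10).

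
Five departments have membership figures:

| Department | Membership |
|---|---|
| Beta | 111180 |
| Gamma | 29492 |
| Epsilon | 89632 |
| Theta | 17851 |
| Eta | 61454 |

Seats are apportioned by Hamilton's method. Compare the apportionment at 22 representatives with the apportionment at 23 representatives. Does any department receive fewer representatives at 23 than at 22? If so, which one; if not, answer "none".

none

At 22 seats: Beta 8, Gamma 2, Epsilon 7, Theta 1, Eta 4.
At 23 seats: Beta 8, Gamma 2, Epsilon 7, Theta 1, Eta 5.
No department's allocation decreased.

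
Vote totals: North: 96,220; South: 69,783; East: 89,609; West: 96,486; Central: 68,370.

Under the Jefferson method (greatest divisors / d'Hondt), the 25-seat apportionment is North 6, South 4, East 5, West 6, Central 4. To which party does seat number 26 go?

Priority for the next seat is population ÷ (current seats + 1).
Priorities: North 13745.714, South 13956.600, East 14934.833, West 13783.714, Central 13674.000.
Highest priority: East.

East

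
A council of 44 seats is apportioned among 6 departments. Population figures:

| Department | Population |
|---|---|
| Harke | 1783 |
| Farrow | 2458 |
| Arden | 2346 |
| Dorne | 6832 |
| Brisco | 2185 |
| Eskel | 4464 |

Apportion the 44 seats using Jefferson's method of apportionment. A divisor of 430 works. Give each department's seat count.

With modified divisor 430: modified quotas Harke 4.147, Farrow 5.716, Arden 5.456, Dorne 15.888, Brisco 5.081, Eskel 10.381.
Rounding down: Harke 4, Farrow 5, Arden 5, Dorne 15, Brisco 5, Eskel 10 (total 44).

Harke 4; Farrow 5; Arden 5; Dorne 15; Brisco 5; Eskel 10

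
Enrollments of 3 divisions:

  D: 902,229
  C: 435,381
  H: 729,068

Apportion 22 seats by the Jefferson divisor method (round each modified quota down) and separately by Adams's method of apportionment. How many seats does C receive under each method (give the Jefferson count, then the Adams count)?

4 and 5

Jefferson: D 10, C 4, H 8.
Adams: D 9, C 5, H 8.
C gets 4 under Jefferson and 5 under Adams.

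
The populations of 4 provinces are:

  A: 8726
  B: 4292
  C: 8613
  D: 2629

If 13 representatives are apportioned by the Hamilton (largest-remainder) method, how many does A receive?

Standard divisor: 24260 ÷ 13 ≈ 1866.154.
Standard quotas: A 4.6759, B 2.2999, C 4.6154, D 1.4088.
Lower quotas: A 4, B 2, C 4, D 1 (sum 11, leaving 2 seats).
Remainders in descending order: A 0.6759, C 0.6154, D 0.4088, B 0.2999.
The surplus seats go to A, C.
A receives 5.

5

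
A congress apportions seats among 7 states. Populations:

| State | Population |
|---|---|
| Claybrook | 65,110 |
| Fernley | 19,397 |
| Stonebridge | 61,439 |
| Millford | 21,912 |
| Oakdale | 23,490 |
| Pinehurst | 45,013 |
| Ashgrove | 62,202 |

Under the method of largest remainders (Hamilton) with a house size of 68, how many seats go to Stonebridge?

Total 298563; standard divisor 298563/68 ≈ 4390.632.
Standard quotas: Claybrook 14.8293, Fernley 4.4178, Stonebridge 13.9932, Millford 4.9906, Oakdale 5.3500, Pinehurst 10.2521, Ashgrove 14.1670.
Lower quotas: Claybrook 14, Fernley 4, Stonebridge 13, Millford 4, Oakdale 5, Pinehurst 10, Ashgrove 14 (sum 64, leaving 4 seats).
Remainders in descending order: Stonebridge 0.9932, Millford 0.9906, Claybrook 0.8293, Fernley 0.4178, Oakdale 0.3500, Pinehurst 0.2521, Ashgrove 0.1670.
Largest remainders: Stonebridge, Millford, Claybrook, Fernley receive the extra seats.
Stonebridge receives 14.

14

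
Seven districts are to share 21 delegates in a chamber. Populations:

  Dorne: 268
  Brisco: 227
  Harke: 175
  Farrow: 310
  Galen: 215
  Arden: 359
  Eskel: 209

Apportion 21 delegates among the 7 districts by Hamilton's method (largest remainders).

Standard divisor: 1763 ÷ 21 ≈ 83.952.
Standard quotas: Dorne 3.192, Brisco 2.704, Harke 2.085, Farrow 3.693, Galen 2.561, Arden 4.276, Eskel 2.490.
Lower quotas: Dorne 3, Brisco 2, Harke 2, Farrow 3, Galen 2, Arden 4, Eskel 2 (sum 18, leaving 3 seats).
Remainders in descending order: Brisco 0.704, Farrow 0.693, Galen 0.561, Eskel 0.490, Arden 0.276, Dorne 0.192, Harke 0.085.
Largest remainders: Brisco, Farrow, Galen receive the extra seats.

Dorne 3; Brisco 3; Harke 2; Farrow 4; Galen 3; Arden 4; Eskel 2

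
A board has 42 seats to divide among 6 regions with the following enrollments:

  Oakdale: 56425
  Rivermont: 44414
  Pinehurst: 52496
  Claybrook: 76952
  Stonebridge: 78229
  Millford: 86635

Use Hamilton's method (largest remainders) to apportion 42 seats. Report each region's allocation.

Oakdale 6, Rivermont 5, Pinehurst 6, Claybrook 8, Stonebridge 8, Millford 9

The standard divisor is 395151/42 ≈ 9408.357.
Standard quotas: Oakdale 5.9973, Rivermont 4.7207, Pinehurst 5.5797, Claybrook 8.1791, Stonebridge 8.3148, Millford 9.2083.
Lower quotas: Oakdale 5, Rivermont 4, Pinehurst 5, Claybrook 8, Stonebridge 8, Millford 9 (sum 39, leaving 3 seats).
Remainders in descending order: Oakdale 0.9973, Rivermont 0.7207, Pinehurst 0.5797, Stonebridge 0.3148, Millford 0.2083, Claybrook 0.1791.
Largest remainders: Oakdale, Rivermont, Pinehurst receive the extra seats.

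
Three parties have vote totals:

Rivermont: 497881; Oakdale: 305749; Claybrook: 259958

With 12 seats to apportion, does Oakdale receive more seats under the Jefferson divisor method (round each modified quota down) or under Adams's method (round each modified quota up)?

Adams

Jefferson: Rivermont 6, Oakdale 3, Claybrook 3.
Adams: Rivermont 5, Oakdale 4, Claybrook 3.
Oakdale gets 3 under Jefferson and 4 under Adams.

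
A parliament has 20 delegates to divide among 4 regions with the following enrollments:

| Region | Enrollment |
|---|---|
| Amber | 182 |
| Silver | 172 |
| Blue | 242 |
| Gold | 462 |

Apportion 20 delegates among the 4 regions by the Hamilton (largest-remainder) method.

The standard divisor is 1058/20 ≈ 52.9.
Standard quotas: Amber 3.440, Silver 3.251, Blue 4.575, Gold 8.733.
Lower quotas: Amber 3, Silver 3, Blue 4, Gold 8 (sum 18, leaving 2 seats).
Remainders in descending order: Gold 0.733, Blue 0.575, Amber 0.440, Silver 0.251.
The surplus seats go to Gold, Blue.

Amber 3; Silver 3; Blue 5; Gold 9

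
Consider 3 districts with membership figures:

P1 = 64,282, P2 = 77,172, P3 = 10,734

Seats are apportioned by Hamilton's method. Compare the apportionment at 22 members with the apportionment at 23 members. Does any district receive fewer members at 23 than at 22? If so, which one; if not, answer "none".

At 22 seats: P1 9, P2 11, P3 2.
At 23 seats: P1 10, P2 12, P3 1.
P3 drops from 2 to 1.

P3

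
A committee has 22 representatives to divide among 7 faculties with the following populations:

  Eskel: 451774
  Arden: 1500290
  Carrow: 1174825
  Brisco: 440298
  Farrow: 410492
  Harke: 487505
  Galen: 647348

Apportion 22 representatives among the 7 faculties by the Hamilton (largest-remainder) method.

Eskel 2, Arden 6, Carrow 5, Brisco 2, Farrow 2, Harke 2, Galen 3

Standard divisor: 5112532 ÷ 22 ≈ 232387.818.
Standard quotas: Eskel 1.9441, Arden 6.4560, Carrow 5.0555, Brisco 1.8947, Farrow 1.7664, Harke 2.0978, Galen 2.7856.
Lower quotas: Eskel 1, Arden 6, Carrow 5, Brisco 1, Farrow 1, Harke 2, Galen 2 (sum 18, leaving 4 seats).
Remainders in descending order: Eskel 0.9441, Brisco 0.8947, Galen 0.7856, Farrow 0.7664, Arden 0.4560, Harke 0.0978, Carrow 0.0555.
The surplus seats go to Eskel, Brisco, Galen, Farrow.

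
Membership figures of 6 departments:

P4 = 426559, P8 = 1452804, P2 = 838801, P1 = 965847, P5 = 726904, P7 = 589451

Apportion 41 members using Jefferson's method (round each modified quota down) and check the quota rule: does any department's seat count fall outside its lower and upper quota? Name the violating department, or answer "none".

none

Standard quotas: P4 3.498, P8 11.912, P2 6.878, P1 7.919, P5 5.960, P7 4.833.
Jefferson allocation: P4 3, P8 12, P2 7, P1 8, P5 6, P7 5.
Every allocation lies between the lower and upper quota.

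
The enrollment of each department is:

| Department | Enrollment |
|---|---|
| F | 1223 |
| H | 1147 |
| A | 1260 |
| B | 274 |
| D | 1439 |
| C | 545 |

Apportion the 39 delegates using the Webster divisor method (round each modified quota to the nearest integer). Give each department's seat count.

Standard divisor 5888/39 ≈ 150.974; standard quotas: F 8.101, H 7.597, A 8.346, B 1.815, D 9.531, C 3.610.
Rounding to the nearest integer gives 8, 8, 8, 2, 10, 4 = 40 seats, so the divisor must be adjusted.
With modified divisor 152: modified quotas F 8.046, H 7.546, A 8.289, B 1.803, D 9.467, C 3.586.
Rounding to the nearest integer: F 8, H 8, A 8, B 2, D 9, C 4 (total 39).

F=8; H=8; A=8; B=2; D=9; C=4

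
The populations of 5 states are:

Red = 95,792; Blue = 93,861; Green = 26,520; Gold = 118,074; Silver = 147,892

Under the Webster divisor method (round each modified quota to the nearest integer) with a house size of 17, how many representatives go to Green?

Standard divisor 482139/17 ≈ 28361.118; standard quotas: Red 3.378, Blue 3.309, Green 0.935, Gold 4.163, Silver 5.215.
Rounding to the nearest integer gives 3, 3, 1, 4, 5 = 16 seats, so the divisor must be adjusted.
With modified divisor 27100: modified quotas Red 3.535, Blue 3.464, Green 0.979, Gold 4.357, Silver 5.457.
Rounding to the nearest integer: Red 4, Blue 3, Green 1, Gold 4, Silver 5 (total 17).
Green receives 1.

1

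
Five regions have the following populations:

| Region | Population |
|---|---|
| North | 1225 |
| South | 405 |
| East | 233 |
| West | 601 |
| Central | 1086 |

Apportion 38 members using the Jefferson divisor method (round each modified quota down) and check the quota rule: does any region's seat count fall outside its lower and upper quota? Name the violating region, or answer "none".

none

Standard quotas: North 13.113, South 4.335, East 2.494, West 6.433, Central 11.625.
Jefferson allocation: North 14, South 4, East 2, West 6, Central 12.
Every allocation lies between the lower and upper quota.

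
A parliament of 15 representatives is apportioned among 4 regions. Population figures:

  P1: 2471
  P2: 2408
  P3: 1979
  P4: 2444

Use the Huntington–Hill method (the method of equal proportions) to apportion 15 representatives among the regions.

P1 4, P2 4, P3 3, P4 4

With divisor 633: modified quotas P1 3.904, P2 3.804, P3 3.126, P4 3.861.
Geometric-mean thresholds: P1 √(3·4)=3.464, P2 √(3·4)=3.464, P3 √(3·4)=3.464, P4 √(3·4)=3.464.
Each quota rounded against its threshold gives P1 4, P2 4, P3 3, P4 4 (total 15).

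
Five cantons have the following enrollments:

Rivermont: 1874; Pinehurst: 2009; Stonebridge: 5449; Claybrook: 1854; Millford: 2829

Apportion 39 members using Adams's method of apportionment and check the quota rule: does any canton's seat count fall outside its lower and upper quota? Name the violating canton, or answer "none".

Standard quotas: Rivermont 5.215, Pinehurst 5.591, Stonebridge 15.163, Claybrook 5.159, Millford 7.872.
Adams allocation: Rivermont 5, Pinehurst 6, Stonebridge 15, Claybrook 5, Millford 8.
Every allocation lies between the lower and upper quota.

none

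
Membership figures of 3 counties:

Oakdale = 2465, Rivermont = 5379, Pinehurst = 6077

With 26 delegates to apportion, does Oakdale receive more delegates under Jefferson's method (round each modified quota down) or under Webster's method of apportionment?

Jefferson: Oakdale 4, Rivermont 10, Pinehurst 12.
Webster: Oakdale 5, Rivermont 10, Pinehurst 11.
Oakdale gets 4 under Jefferson and 5 under Webster.

Webster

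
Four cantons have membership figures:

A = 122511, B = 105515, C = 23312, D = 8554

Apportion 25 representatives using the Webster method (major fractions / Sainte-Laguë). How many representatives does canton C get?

2

Standard divisor 259892/25 ≈ 10395.68; standard quotas: A 11.785, B 10.150, C 2.242, D 0.823.
Rounding to the nearest integer gives A 12, B 10, C 2, D 1 — total 25, matching the house size, so no adjustment is needed.
C receives 2.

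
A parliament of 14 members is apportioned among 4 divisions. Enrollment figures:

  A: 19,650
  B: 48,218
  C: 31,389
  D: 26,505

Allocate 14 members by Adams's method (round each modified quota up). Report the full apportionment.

A 2; B 5; C 4; D 3

Standard divisor 125762/14 ≈ 8983; standard quotas: A 2.187, B 5.368, C 3.494, D 2.951.
Rounding up gives 3, 6, 4, 3 = 16 seats, so the divisor must be adjusted.
With modified divisor 10100: modified quotas A 1.946, B 4.774, C 3.108, D 2.624.
Rounding up: A 2, B 5, C 4, D 3 (total 14).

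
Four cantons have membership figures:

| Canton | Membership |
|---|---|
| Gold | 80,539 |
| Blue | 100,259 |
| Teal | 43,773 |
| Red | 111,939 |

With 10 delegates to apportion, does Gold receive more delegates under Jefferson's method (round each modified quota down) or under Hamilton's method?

Jefferson: Gold 2, Blue 3, Teal 1, Red 4.
Hamilton: Gold 3, Blue 3, Teal 1, Red 3.
Gold gets 2 under Jefferson and 3 under Hamilton.

Hamilton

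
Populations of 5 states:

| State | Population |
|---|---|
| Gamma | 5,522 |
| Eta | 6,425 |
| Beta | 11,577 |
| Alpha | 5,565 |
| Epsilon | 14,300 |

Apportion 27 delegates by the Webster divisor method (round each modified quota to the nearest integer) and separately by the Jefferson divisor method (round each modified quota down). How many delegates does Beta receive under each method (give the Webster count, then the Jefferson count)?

7 and 8

Webster: Gamma 3, Eta 4, Beta 7, Alpha 4, Epsilon 9.
Jefferson: Gamma 3, Eta 4, Beta 8, Alpha 3, Epsilon 9.
Beta gets 7 under Webster and 8 under Jefferson.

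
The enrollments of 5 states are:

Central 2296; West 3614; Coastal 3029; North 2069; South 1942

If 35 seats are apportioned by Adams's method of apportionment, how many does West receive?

10

Standard divisor 12950/35 ≈ 370; standard quotas: Central 6.205, West 9.768, Coastal 8.186, North 5.592, South 5.249.
Rounding up gives 7, 10, 9, 6, 6 = 38 seats, so the divisor must be adjusted.
With modified divisor 400: modified quotas Central 5.740, West 9.035, Coastal 7.572, North 5.173, South 4.855.
Rounding up: Central 6, West 10, Coastal 8, North 6, South 5 (total 35).
West receives 10.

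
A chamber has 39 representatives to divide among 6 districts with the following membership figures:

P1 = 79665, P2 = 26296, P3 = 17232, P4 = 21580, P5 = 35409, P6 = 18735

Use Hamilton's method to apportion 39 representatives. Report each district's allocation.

P1 16, P2 5, P3 3, P4 4, P5 7, P6 4

Total 198917; standard divisor 198917/39 ≈ 5100.436.
Standard quotas: P1 15.6193, P2 5.1556, P3 3.3785, P4 4.2310, P5 6.9423, P6 3.6732.
Lower quotas: P1 15, P2 5, P3 3, P4 4, P5 6, P6 3 (sum 36, leaving 3 seats).
Remainders in descending order: P5 0.9423, P6 0.6732, P1 0.6193, P3 0.3785, P4 0.2310, P2 0.1556.
The surplus seats go to P5, P6, P1.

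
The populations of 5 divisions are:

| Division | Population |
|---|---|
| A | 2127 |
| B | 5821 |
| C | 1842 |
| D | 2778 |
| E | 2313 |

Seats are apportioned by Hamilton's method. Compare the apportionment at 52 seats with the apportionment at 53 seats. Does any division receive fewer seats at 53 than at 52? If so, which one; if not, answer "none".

At 52 seats: A 7, B 20, C 7, D 10, E 8.
At 53 seats: A 8, B 21, C 6, D 10, E 8.
C drops from 7 to 6.

C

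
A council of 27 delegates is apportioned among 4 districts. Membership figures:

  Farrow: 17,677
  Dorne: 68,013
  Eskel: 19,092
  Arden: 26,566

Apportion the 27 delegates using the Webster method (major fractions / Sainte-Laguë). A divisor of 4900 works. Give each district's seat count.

With modified divisor 4900: modified quotas Farrow 3.608, Dorne 13.880, Eskel 3.896, Arden 5.422.
Rounding to the nearest integer: Farrow 4, Dorne 14, Eskel 4, Arden 5 (total 27).

Farrow 4, Dorne 14, Eskel 4, Arden 5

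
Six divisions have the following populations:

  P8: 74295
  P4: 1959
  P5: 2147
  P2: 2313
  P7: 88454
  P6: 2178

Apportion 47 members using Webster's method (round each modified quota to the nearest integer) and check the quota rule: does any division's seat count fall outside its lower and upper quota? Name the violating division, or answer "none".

Standard quotas: P8 20.379, P4 0.537, P5 0.589, P2 0.634, P7 24.263, P6 0.597.
Webster allocation: P8 20, P4 1, P5 1, P2 1, P7 23, P6 1.
P7 has quota 24.263 (lower 24, upper 25) but receives 23 — outside the quota interval.

P7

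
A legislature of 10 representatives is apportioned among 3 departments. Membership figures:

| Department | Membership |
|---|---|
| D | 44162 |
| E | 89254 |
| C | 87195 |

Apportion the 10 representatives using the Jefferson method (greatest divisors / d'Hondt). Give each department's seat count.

Standard divisor 220611/10 ≈ 22061.1; standard quotas: D 2.002, E 4.046, C 3.952.
Rounding down gives 2, 4, 3 = 9 seats, so the divisor must be adjusted.
With modified divisor 19800: modified quotas D 2.230, E 4.508, C 4.404.
Rounding down: D 2, E 4, C 4 (total 10).

D: 2, E: 4, C: 4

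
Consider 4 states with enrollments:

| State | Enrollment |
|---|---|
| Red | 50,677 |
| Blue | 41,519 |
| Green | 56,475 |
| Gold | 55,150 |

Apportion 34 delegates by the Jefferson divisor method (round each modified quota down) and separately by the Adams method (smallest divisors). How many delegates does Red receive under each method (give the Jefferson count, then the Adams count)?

Jefferson: Red 8, Blue 7, Green 10, Gold 9.
Adams: Red 9, Blue 7, Green 9, Gold 9.
Red gets 8 under Jefferson and 9 under Adams.

8 and 9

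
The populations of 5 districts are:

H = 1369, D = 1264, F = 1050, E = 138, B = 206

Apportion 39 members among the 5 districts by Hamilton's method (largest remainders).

Standard divisor: 4027 ÷ 39 ≈ 103.256.
Standard quotas: H 13.258, D 12.241, F 10.169, E 1.336, B 1.995.
Lower quotas: H 13, D 12, F 10, E 1, B 1 (sum 37, leaving 2 seats).
Remainders in descending order: B 0.995, E 0.336, H 0.258, D 0.241, F 0.169.
Largest remainders: B, E receive the extra seats.

H 13, D 12, F 10, E 2, B 2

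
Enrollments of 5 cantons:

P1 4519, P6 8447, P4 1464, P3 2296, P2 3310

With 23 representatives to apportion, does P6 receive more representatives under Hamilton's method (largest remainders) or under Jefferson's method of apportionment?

Hamilton: P1 5, P6 10, P4 2, P3 2, P2 4.
Jefferson: P1 5, P6 11, P4 1, P3 2, P2 4.
P6 gets 10 under Hamilton and 11 under Jefferson.

Jefferson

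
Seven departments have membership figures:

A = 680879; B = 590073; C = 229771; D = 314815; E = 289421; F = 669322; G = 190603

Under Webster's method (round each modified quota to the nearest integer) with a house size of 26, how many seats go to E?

Standard divisor 2964884/26 ≈ 114034; standard quotas: A 5.971, B 5.175, C 2.015, D 2.761, E 2.538, F 5.869, G 1.671.
Rounding to the nearest integer gives 6, 5, 2, 3, 3, 6, 2 = 27 seats, so the divisor must be adjusted.
With modified divisor 118700: modified quotas A 5.736, B 4.971, C 1.936, D 2.652, E 2.438, F 5.639, G 1.606.
Rounding to the nearest integer: A 6, B 5, C 2, D 3, E 2, F 6, G 2 (total 26).
E receives 2.

2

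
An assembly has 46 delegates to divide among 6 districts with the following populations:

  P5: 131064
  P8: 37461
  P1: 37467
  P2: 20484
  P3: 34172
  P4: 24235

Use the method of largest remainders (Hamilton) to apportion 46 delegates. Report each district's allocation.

P5=21, P8=6, P1=6, P2=3, P3=6, P4=4

Total 284883; standard divisor 284883/46 ≈ 6193.109.
Standard quotas: P5 21.1629, P8 6.0488, P1 6.0498, P2 3.3075, P3 5.5177, P4 3.9132.
Lower quotas: P5 21, P8 6, P1 6, P2 3, P3 5, P4 3 (sum 44, leaving 2 seats).
Remainders in descending order: P4 0.9132, P3 0.5177, P2 0.3075, P5 0.1629, P1 0.0498, P8 0.0488.
The surplus seats go to P4, P3.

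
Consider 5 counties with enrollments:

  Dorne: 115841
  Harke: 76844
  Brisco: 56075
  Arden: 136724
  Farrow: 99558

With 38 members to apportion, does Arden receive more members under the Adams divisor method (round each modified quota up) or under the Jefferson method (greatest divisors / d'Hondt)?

Jefferson

Adams: Dorne 9, Harke 6, Brisco 5, Arden 10, Farrow 8.
Jefferson: Dorne 9, Harke 6, Brisco 4, Arden 11, Farrow 8.
Arden gets 10 under Adams and 11 under Jefferson.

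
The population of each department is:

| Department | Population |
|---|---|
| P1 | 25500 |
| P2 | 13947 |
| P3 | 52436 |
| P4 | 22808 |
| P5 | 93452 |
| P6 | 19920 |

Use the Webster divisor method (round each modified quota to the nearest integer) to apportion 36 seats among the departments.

Standard divisor 228063/36 ≈ 6335.083; standard quotas: P1 4.025, P2 2.202, P3 8.277, P4 3.600, P5 14.752, P6 3.144.
Rounding to the nearest integer gives P1 4, P2 2, P3 8, P4 4, P5 15, P6 3 — total 36, matching the house size, so no adjustment is needed.

P1 4, P2 2, P3 8, P4 4, P5 15, P6 3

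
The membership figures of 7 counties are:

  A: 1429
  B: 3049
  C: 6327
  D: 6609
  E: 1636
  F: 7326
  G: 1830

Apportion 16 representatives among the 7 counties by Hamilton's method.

Standard divisor: 28206 ÷ 16 ≈ 1762.875.
Standard quotas: A 0.8106, B 1.7296, C 3.5890, D 3.7490, E 0.9280, F 4.1557, G 1.0381.
Lower quotas: A 0, B 1, C 3, D 3, E 0, F 4, G 1 (sum 12, leaving 4 seats).
Remainders in descending order: E 0.9280, A 0.8106, D 0.7490, B 0.7296, C 0.5890, F 0.1557, G 0.0381.
The surplus seats go to E, A, D, B.

A: 1, B: 2, C: 3, D: 4, E: 1, F: 4, G: 1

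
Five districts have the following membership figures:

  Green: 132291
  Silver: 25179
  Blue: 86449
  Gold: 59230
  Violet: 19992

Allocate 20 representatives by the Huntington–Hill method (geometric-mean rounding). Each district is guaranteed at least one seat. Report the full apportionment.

With divisor 16441: modified quotas Green 8.046, Silver 1.531, Blue 5.258, Gold 3.603, Violet 1.216.
Geometric-mean thresholds: Green √(8·9)=8.485, Silver √(1·2)=1.414, Blue √(5·6)=5.477, Gold √(3·4)=3.464, Violet √(1·2)=1.414.
Each quota rounded against its threshold gives Green 8, Silver 2, Blue 5, Gold 4, Violet 1 (total 20).

Green 8, Silver 2, Blue 5, Gold 4, Violet 1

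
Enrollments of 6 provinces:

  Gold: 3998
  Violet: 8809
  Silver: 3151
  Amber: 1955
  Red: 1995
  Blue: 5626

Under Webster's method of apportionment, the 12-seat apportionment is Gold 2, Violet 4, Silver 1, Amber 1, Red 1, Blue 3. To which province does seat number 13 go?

Silver

Priority for the next seat is population ÷ (current seats + 0.5).
Priorities: Gold 1599.200, Violet 1957.556, Silver 2100.667, Amber 1303.333, Red 1330.000, Blue 1607.429.
Highest priority: Silver.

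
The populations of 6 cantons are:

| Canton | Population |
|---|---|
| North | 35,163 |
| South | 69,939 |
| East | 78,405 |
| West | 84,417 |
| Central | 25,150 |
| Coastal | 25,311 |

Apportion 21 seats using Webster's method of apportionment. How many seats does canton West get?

Standard divisor 318385/21 ≈ 15161.19; standard quotas: North 2.319, South 4.613, East 5.171, West 5.568, Central 1.659, Coastal 1.669.
Rounding to the nearest integer gives 2, 5, 5, 6, 2, 2 = 22 seats, so the divisor must be adjusted.
With modified divisor 15450: modified quotas North 2.276, South 4.527, East 5.075, West 5.464, Central 1.628, Coastal 1.638.
Rounding to the nearest integer: North 2, South 5, East 5, West 5, Central 2, Coastal 2 (total 21).
West receives 5.

5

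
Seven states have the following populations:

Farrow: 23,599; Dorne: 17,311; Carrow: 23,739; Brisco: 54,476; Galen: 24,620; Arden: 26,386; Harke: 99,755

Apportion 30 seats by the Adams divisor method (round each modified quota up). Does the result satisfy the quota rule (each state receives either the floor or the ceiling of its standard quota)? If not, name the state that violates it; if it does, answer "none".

Standard quotas: Farrow 2.623, Dorne 1.924, Carrow 2.639, Brisco 6.055, Galen 2.737, Arden 2.933, Harke 11.089.
Adams allocation: Farrow 3, Dorne 2, Carrow 3, Brisco 6, Galen 3, Arden 3, Harke 10.
Harke has quota 11.089 (lower 11, upper 12) but receives 10 — outside the quota interval.

Harke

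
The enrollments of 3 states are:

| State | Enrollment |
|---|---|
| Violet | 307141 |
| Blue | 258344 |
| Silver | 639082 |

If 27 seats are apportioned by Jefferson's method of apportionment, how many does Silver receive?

Standard divisor 1204567/27 ≈ 44613.593; standard quotas: Violet 6.884, Blue 5.791, Silver 14.325.
Rounding down gives 6, 5, 14 = 25 seats, so the divisor must be adjusted.
With modified divisor 42800: modified quotas Violet 7.176, Blue 6.036, Silver 14.932.
Rounding down: Violet 7, Blue 6, Silver 14 (total 27).
Silver receives 14.

14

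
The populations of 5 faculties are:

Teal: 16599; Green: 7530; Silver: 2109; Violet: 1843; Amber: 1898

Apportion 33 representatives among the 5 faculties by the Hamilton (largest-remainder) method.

Teal=18, Green=8, Silver=3, Violet=2, Amber=2

Standard divisor: 29979 ÷ 33 ≈ 908.455.
Standard quotas: Teal 18.2717, Green 8.2888, Silver 2.3215, Violet 2.0287, Amber 2.0893.
Lower quotas: Teal 18, Green 8, Silver 2, Violet 2, Amber 2 (sum 32, leaving 1 seat).
Remainders in descending order: Silver 0.3215, Green 0.2888, Teal 0.2717, Amber 0.0893, Violet 0.0287.
Largest remainder: Silver receives the extra seat.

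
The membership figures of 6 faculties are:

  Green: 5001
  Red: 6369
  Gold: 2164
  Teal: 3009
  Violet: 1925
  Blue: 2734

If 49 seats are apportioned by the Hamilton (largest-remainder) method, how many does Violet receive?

4

Standard divisor: 21202 ÷ 49 ≈ 432.694.
Standard quotas: Green 11.5578, Red 14.7194, Gold 5.0012, Teal 6.9541, Violet 4.4489, Blue 6.3186.
Lower quotas: Green 11, Red 14, Gold 5, Teal 6, Violet 4, Blue 6 (sum 46, leaving 3 seats).
Remainders in descending order: Teal 0.9541, Red 0.7194, Green 0.5578, Violet 0.4489, Blue 0.3186, Gold 0.0012.
The surplus seats go to Teal, Red, Green.
Violet receives 4.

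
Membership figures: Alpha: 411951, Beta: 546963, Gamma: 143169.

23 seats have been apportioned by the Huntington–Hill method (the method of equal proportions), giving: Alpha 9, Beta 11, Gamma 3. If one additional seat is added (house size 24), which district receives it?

Priority for the next seat is population ÷ (√(s·(s+1))).
Priorities: Alpha 43423.448, Beta 47607.018, Gamma 41329.330.
Highest priority: Beta.

Beta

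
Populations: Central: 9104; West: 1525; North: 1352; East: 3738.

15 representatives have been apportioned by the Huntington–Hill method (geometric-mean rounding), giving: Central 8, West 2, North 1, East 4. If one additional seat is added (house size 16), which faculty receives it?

Central

Priority for the next seat is population ÷ (√(s·(s+1))).
Priorities: Central 1072.917, West 622.579, North 956.008, East 835.842.
Highest priority: Central.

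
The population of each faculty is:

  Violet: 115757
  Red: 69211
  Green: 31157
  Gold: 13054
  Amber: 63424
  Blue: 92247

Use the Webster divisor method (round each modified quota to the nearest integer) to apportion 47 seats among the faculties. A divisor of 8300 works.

Violet 14; Red 8; Green 4; Gold 2; Amber 8; Blue 11

With modified divisor 8300: modified quotas Violet 13.947, Red 8.339, Green 3.754, Gold 1.573, Amber 7.641, Blue 11.114.
Rounding to the nearest integer: Violet 14, Red 8, Green 4, Gold 2, Amber 8, Blue 11 (total 47).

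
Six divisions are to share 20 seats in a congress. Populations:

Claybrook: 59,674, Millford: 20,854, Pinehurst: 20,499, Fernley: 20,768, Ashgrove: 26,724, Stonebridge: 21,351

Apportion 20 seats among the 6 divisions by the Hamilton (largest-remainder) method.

Claybrook=7; Millford=3; Pinehurst=2; Fernley=2; Ashgrove=3; Stonebridge=3

The standard divisor is 169870/20 ≈ 8493.5.
Standard quotas: Claybrook 7.0258, Millford 2.4553, Pinehurst 2.4135, Fernley 2.4452, Ashgrove 3.1464, Stonebridge 2.5138.
Lower quotas: Claybrook 7, Millford 2, Pinehurst 2, Fernley 2, Ashgrove 3, Stonebridge 2 (sum 18, leaving 2 seats).
Remainders in descending order: Stonebridge 0.5138, Millford 0.4553, Fernley 0.4452, Pinehurst 0.4135, Ashgrove 0.1464, Claybrook 0.0258.
Largest remainders: Stonebridge, Millford receive the extra seats.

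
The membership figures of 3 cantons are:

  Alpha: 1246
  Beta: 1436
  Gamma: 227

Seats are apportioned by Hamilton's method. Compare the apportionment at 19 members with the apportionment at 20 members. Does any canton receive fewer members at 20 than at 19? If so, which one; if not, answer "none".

At 19 seats: Alpha 8, Beta 9, Gamma 2.
At 20 seats: Alpha 9, Beta 10, Gamma 1.
Gamma drops from 2 to 1.

Gamma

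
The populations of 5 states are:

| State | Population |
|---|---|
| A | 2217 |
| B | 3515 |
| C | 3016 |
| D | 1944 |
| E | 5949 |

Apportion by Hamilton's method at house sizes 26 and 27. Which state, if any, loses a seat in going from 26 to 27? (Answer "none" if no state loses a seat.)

At 26 seats: A 3, B 6, C 5, D 3, E 9.
At 27 seats: A 3, B 6, C 5, D 3, E 10.
No state's allocation decreased.

none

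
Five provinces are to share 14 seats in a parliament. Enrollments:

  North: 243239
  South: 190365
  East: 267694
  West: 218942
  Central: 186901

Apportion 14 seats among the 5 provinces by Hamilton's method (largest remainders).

North=3; South=3; East=3; West=3; Central=2

Standard divisor: 1107141 ÷ 14 ≈ 79081.5.
Standard quotas: North 3.0758, South 2.4072, East 3.3850, West 2.7686, Central 2.3634.
Lower quotas: North 3, South 2, East 3, West 2, Central 2 (sum 12, leaving 2 seats).
Remainders in descending order: West 0.7686, South 0.4072, East 0.3850, Central 0.3634, North 0.0758.
The surplus seats go to West, South.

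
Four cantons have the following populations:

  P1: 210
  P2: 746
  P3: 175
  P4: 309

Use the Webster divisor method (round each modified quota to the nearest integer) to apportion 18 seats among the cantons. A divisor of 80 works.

P1: 3, P2: 9, P3: 2, P4: 4

With modified divisor 80: modified quotas P1 2.625, P2 9.325, P3 2.188, P4 3.862.
Rounding to the nearest integer: P1 3, P2 9, P3 2, P4 4 (total 18).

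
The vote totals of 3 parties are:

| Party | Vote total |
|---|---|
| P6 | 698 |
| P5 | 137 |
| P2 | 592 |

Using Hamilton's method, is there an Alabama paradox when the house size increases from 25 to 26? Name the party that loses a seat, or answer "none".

P5

At 25 seats: P6 12, P5 3, P2 10.
At 26 seats: P6 13, P5 2, P2 11.
P5 drops from 3 to 2.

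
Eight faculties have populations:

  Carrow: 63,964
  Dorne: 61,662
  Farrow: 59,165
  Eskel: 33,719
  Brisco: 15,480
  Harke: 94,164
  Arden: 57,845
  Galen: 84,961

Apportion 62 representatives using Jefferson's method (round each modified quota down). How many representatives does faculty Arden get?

Standard divisor 470960/62 ≈ 7596.129; standard quotas: Carrow 8.421, Dorne 8.118, Farrow 7.789, Eskel 4.439, Brisco 2.038, Harke 12.396, Arden 7.615, Galen 11.185.
Rounding down gives 8, 8, 7, 4, 2, 12, 7, 11 = 59 seats, so the divisor must be adjusted.
With modified divisor 7200: modified quotas Carrow 8.884, Dorne 8.564, Farrow 8.217, Eskel 4.683, Brisco 2.150, Harke 13.078, Arden 8.034, Galen 11.800.
Rounding down: Carrow 8, Dorne 8, Farrow 8, Eskel 4, Brisco 2, Harke 13, Arden 8, Galen 11 (total 62).
Arden receives 8.

8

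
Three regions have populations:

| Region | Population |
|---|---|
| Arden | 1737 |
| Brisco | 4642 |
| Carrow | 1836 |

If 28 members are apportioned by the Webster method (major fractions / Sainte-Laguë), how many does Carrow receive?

6

Standard divisor 8215/28 ≈ 293.393; standard quotas: Arden 5.920, Brisco 15.822, Carrow 6.258.
Rounding to the nearest integer gives Arden 6, Brisco 16, Carrow 6 — total 28, matching the house size, so no adjustment is needed.
Carrow receives 6.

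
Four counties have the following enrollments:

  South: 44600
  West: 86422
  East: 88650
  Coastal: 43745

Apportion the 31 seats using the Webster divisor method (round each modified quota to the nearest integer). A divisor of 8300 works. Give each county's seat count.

South=5; West=10; East=11; Coastal=5

With modified divisor 8300: modified quotas South 5.373, West 10.412, East 10.681, Coastal 5.270.
Rounding to the nearest integer: South 5, West 10, East 11, Coastal 5 (total 31).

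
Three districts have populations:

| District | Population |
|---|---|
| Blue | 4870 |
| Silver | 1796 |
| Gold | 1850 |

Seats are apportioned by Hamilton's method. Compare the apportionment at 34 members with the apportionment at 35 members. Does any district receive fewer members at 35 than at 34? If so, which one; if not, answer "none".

At 34 seats: Blue 20, Silver 7, Gold 7.
At 35 seats: Blue 20, Silver 7, Gold 8.
No district's allocation decreased.

none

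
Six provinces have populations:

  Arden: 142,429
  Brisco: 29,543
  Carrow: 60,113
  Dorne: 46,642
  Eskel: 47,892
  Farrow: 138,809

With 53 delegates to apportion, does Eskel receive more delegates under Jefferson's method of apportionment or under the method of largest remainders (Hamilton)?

Hamilton

Jefferson: Arden 17, Brisco 3, Carrow 7, Dorne 5, Eskel 5, Farrow 16.
Hamilton: Arden 16, Brisco 3, Carrow 7, Dorne 5, Eskel 6, Farrow 16.
Eskel gets 5 under Jefferson and 6 under Hamilton.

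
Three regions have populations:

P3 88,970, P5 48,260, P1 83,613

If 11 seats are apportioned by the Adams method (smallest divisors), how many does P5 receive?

Standard divisor 220843/11 ≈ 20076.636; standard quotas: P3 4.432, P5 2.404, P1 4.165.
Rounding up gives 5, 3, 5 = 13 seats, so the divisor must be adjusted.
With modified divisor 23200: modified quotas P3 3.835, P5 2.080, P1 3.604.
Rounding up: P3 4, P5 3, P1 4 (total 11).
P5 receives 3.

3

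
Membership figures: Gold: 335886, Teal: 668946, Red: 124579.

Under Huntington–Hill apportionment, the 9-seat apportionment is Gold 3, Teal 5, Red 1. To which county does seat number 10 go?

Priority for the next seat is population ÷ (√(s·(s+1))).
Priorities: Gold 96961.936, Teal 122132.271, Red 88090.656.
Highest priority: Teal.

Teal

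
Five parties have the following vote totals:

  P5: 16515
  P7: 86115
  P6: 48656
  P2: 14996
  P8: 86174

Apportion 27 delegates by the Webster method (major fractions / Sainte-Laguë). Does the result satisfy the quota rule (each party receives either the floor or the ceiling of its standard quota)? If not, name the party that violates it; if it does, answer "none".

Standard quotas: P5 1.766, P7 9.210, P6 5.204, P2 1.604, P8 9.216.
Webster allocation: P5 2, P7 9, P6 5, P2 2, P8 9.
Every allocation lies between the lower and upper quota.

none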